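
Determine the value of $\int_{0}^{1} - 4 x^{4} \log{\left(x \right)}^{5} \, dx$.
$\frac{96}{3125}$

Begin with the known integral
$$J(a) = \int_{0}^{1} - 4 x^{a} \, dx = - \frac{4}{a + 1}.$$

Differentiating under the integral sign brings down a factor of $\ln x$:
$$\frac{dJ}{da} = \int_{0}^{1} - 4 x^{a} \log{\left(x \right)} \, dx = \frac{4}{\left(a + 1\right)^{2}}.$$

Repeating $5$ times in total — each differentiation brings down another $\ln x$ — gives
$$\frac{d^{5}J}{da^{5}} = \int_{0}^{1} - 4 x^{a} \log{\left(x \right)}^{5} \, dx = \frac{480}{\left(a + 1\right)^{6}},$$
and the integrand here is exactly the target integrand, so $I = \frac{480}{\left(a + 1\right)^{6}}$.

Setting $a = 4$:
$$I = \frac{96}{3125}.$$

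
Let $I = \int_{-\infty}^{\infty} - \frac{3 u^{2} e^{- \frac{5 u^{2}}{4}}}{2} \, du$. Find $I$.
$- \frac{6 \sqrt{5} \sqrt{\pi}}{25}$

Consider the simpler parametrised integral
$$J(a) = \int_{-\infty}^{\infty} - \frac{3 e^{- a u^{2}}}{2} \, du = - \frac{3 \sqrt{\pi}}{2 \sqrt{a}}.$$

Differentiating under the integral sign brings down a factor of $(-u^2)$:
$$\frac{dJ}{da} = \int_{-\infty}^{\infty} \frac{3 u^{2} e^{- a u^{2}}}{2} \, du = \frac{3 \sqrt{\pi}}{4 a^{\frac{3}{2}}}.$$

The integral on the left is $-I$, so $I = - \frac{3 \sqrt{\pi}}{4 a^{\frac{3}{2}}}$.

Setting $a = \frac{5}{4}$:
$$I = - \frac{6 \sqrt{5} \sqrt{\pi}}{25}.$$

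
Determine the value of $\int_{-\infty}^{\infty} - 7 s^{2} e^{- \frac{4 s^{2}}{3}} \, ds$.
$- \frac{21 \sqrt{3} \sqrt{\pi}}{16}$

Start from the elementary integral
$$J(a) = \int_{-\infty}^{\infty} - 7 e^{- a s^{2}} \, ds = - \frac{7 \sqrt{\pi}}{\sqrt{a}}.$$

Differentiating under the integral sign brings down a factor of $(-s^2)$:
$$\frac{dJ}{da} = \int_{-\infty}^{\infty} 7 s^{2} e^{- a s^{2}} \, ds = \frac{7 \sqrt{\pi}}{2 a^{\frac{3}{2}}}.$$

The integral on the left is $-I$, so $I = - \frac{7 \sqrt{\pi}}{2 a^{\frac{3}{2}}}$.

Setting $a = \frac{4}{3}$:
$$I = - \frac{21 \sqrt{3} \sqrt{\pi}}{16}.$$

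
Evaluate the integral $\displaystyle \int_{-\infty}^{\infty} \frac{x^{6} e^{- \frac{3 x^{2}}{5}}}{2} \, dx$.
$\frac{625 \sqrt{15} \sqrt{\pi}}{432}$

Start from the elementary integral
$$J(a) = \int_{-\infty}^{\infty} \frac{e^{- a x^{2}}}{2} \, dx = \frac{\sqrt{\pi}}{2 \sqrt{a}}.$$

Differentiating under the integral sign brings down a factor of $(-x^2)$:
$$\frac{dJ}{da} = \int_{-\infty}^{\infty} - \frac{x^{2} e^{- a x^{2}}}{2} \, dx = - \frac{\sqrt{\pi}}{4 a^{\frac{3}{2}}}.$$

Repeating $3$ times in total — each differentiation brings down another $(-x^2)$ — gives
$$\frac{d^{3}J}{da^{3}} = \int_{-\infty}^{\infty} - \frac{x^{6} e^{- a x^{2}}}{2} \, dx = - \frac{15 \sqrt{\pi}}{16 a^{\frac{7}{2}}},$$
and the integrand here is $(-1)^{3}$ times the target integrand, so $I = (-1)^{3}\,\frac{d^{3}J}{da^{3}} = \frac{15 \sqrt{\pi}}{16 a^{\frac{7}{2}}}$.

Setting $a = \frac{3}{5}$:
$$I = \frac{625 \sqrt{15} \sqrt{\pi}}{432}.$$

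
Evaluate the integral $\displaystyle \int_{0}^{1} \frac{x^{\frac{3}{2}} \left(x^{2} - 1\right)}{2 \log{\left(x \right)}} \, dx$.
$- \frac{\log{\left(5 \right)}}{2} + \log{\left(3 \right)}$

Introduce a parameter $a$ in the exponent: let $I(a) = \int_{0}^{1} \frac{x^{\frac{7}{2}} - x^{a}}{2 \log{\left(x \right)}} \, dx$.

Since $\dfrac{\partial}{\partial a}\,x^{a} = x^{a} \ln x$, the $\ln x$ in the denominator cancels and
$$\frac{dI}{da} = \int_{0}^{1} - \frac{1}{2} x^{a} \, dx = - \frac{1}{2} \left[\frac{x^{a+1}}{a+1}\right]_0^1 = - \frac{1}{2 a + 2}.$$

Integrating with respect to $a$ gives $I(a) = - \frac{\log{\left(a + 1 \right)}}{2} - \frac{\log{\left(2 \right)}}{2} + \log{\left(3 \right)} + C$.

At $a = \frac{7}{2}$ the integrand is identically $0$, so $I(\frac{7}{2}) = 0$. The closed form gives $0$, hence $C = 0$.

Setting $a = \frac{3}{2}$:
$$I = - \frac{\log{\left(5 \right)}}{2} + \log{\left(3 \right)}.$$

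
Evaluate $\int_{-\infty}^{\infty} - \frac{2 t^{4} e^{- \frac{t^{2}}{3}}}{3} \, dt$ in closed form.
$- \frac{9 \sqrt{3} \sqrt{\pi}}{2}$

Consider the simpler parametrised integral
$$J(a) = \int_{-\infty}^{\infty} - \frac{2 e^{- a t^{2}}}{3} \, dt = - \frac{2 \sqrt{\pi}}{3 \sqrt{a}}.$$

Differentiating under the integral sign brings down a factor of $(-t^2)$:
$$\frac{dJ}{da} = \int_{-\infty}^{\infty} \frac{2 t^{2} e^{- a t^{2}}}{3} \, dt = \frac{\sqrt{\pi}}{3 a^{\frac{3}{2}}}.$$

Repeating twice in total — each differentiation brings down another $(-t^2)$ — gives
$$\frac{d^{2}J}{da^{2}} = \int_{-\infty}^{\infty} - \frac{2 t^{4} e^{- a t^{2}}}{3} \, dt = - \frac{\sqrt{\pi}}{2 a^{\frac{5}{2}}},$$
and the integrand here is exactly the target integrand, so $I = - \frac{\sqrt{\pi}}{2 a^{\frac{5}{2}}}$.

Setting $a = \frac{1}{3}$:
$$I = - \frac{9 \sqrt{3} \sqrt{\pi}}{2}.$$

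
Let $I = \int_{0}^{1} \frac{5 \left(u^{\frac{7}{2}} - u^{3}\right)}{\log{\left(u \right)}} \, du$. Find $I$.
$- \log{\left(\frac{32768}{59049} \right)}$

Replace the exponent $3$ by a parameter $a$: let $I(a) = \int_{0}^{1} \frac{5 \left(u^{\frac{7}{2}} - u^{a}\right)}{\log{\left(u \right)}} \, du$.

Since $\dfrac{\partial}{\partial a}\,u^{a} = u^{a} \ln u$, the $\ln u$ in the denominator cancels and
$$\frac{dI}{da} = \int_{0}^{1} -5 u^{a} \, du = -5 \left[\frac{u^{a+1}}{a+1}\right]_0^1 = - \frac{5}{a + 1}.$$

Integrating with respect to $a$ gives $I(a) = - \log{\left(\frac{32 \left(a + 1\right)^{5}}{59049} \right)} + C$.

At $a = \frac{7}{2}$ the integrand is identically $0$, so $I(\frac{7}{2}) = 0$. The closed form gives $0$, hence $C = 0$.

Setting $a = 3$:
$$I = - \log{\left(\frac{32768}{59049} \right)}.$$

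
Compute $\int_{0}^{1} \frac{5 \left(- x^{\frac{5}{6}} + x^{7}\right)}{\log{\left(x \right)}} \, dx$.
$- \log{\left(\frac{161051}{254803968} \right)}$

Introduce a parameter $a$ in the exponent: let $I(a) = \int_{0}^{1} \frac{5 \left(x^{7} - x^{a}\right)}{\log{\left(x \right)}} \, dx$.

Since $\dfrac{\partial}{\partial a}\,x^{a} = x^{a} \ln x$, the $\ln x$ in the denominator cancels and
$$\frac{dI}{da} = \int_{0}^{1} -5 x^{a} \, dx = -5 \left[\frac{x^{a+1}}{a+1}\right]_0^1 = - \frac{5}{a + 1}.$$

Integrating with respect to $a$ gives $I(a) = - \log{\left(\frac{\left(a + 1\right)^{5}}{32768} \right)} + C$.

At $a = 7$ the integrand is identically $0$, so $I(7) = 0$. The closed form gives $0$, hence $C = 0$.

Setting $a = \frac{5}{6}$:
$$I = - \log{\left(\frac{161051}{254803968} \right)}.$$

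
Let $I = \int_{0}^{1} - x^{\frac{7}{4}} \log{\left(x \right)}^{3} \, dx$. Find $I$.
$\frac{1536}{14641}$

Consider the simpler parametrised integral
$$J(a) = \int_{0}^{1} - x^{a} \, dx = - \frac{1}{a + 1}.$$

Differentiating under the integral sign brings down a factor of $\ln x$:
$$\frac{dJ}{da} = \int_{0}^{1} - x^{a} \log{\left(x \right)} \, dx = \frac{1}{\left(a + 1\right)^{2}}.$$

Repeating $3$ times in total — each differentiation brings down another $\ln x$ — gives
$$\frac{d^{3}J}{da^{3}} = \int_{0}^{1} - x^{a} \log{\left(x \right)}^{3} \, dx = \frac{6}{\left(a + 1\right)^{4}},$$
and the integrand here is exactly the target integrand, so $I = \frac{6}{\left(a + 1\right)^{4}}$.

Setting $a = \frac{7}{4}$:
$$I = \frac{1536}{14641}.$$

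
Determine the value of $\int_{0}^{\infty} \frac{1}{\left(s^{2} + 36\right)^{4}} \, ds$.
$\frac{5 \pi}{8957952}$

Recall the elementary integral
$$J(a) = \int_{0}^{\infty} \frac{1}{a^{2} + s^{2}} \, ds = \frac{\pi}{2 a}.$$

Differentiating under the integral sign with respect to $a$,
$$\frac{dJ}{da} = \int_{0}^{\infty} - \frac{2 a}{\left(a^{2} + s^{2}\right)^{2}} \, ds = - \frac{\pi}{2 a^{2}},$$
so $\int_{0}^{\infty} \frac{1}{\left(a^{2} + s^{2}\right)^{2}} \, ds = \frac{\pi}{4 a^{3}}$.

Repeating — each differentiation of $1/(s^2+a^2)^j$ produces $-2ja/(s^2+a^2)^{j+1}$ — and dividing through by $-2ja$ at each step yields, after $3$ differentiations in total,
$$\int_{0}^{\infty} \frac{1}{\left(a^{2} + s^{2}\right)^{4}} \, ds = \frac{5 \pi}{32 a^{7}}.$$

Setting $a = 6$:
$$I = \frac{5 \pi}{8957952}.$$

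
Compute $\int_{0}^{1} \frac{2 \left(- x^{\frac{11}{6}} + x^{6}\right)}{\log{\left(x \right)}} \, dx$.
$\log{\left(\frac{1764}{289} \right)}$

Consider the one-parameter family: let $I(a) = \int_{0}^{1} \frac{2 \left(- x^{\frac{11}{6}} + x^{a}\right)}{\log{\left(x \right)}} \, dx$.

Since $\dfrac{\partial}{\partial a}\,x^{a} = x^{a} \ln x$, the $\ln x$ in the denominator cancels and
$$\frac{dI}{da} = \int_{0}^{1} 2 x^{a} \, dx = 2 \left[\frac{x^{a+1}}{a+1}\right]_0^1 = \frac{2}{a + 1}.$$

Integrating with respect to $a$ gives $I(a) = \log{\left(\frac{36 \left(a + 1\right)^{2}}{289} \right)} + C$.

At $a = \frac{11}{6}$ the integrand is identically $0$, so $I(\frac{11}{6}) = 0$. The closed form gives $0$, hence $C = 0$.

Setting $a = 6$:
$$I = \log{\left(\frac{1764}{289} \right)}.$$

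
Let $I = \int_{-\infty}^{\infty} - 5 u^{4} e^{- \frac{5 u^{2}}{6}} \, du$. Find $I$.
$- \frac{27 \sqrt{30} \sqrt{\pi}}{25}$

Begin with the known integral
$$J(a) = \int_{-\infty}^{\infty} - 5 e^{- a u^{2}} \, du = - \frac{5 \sqrt{\pi}}{\sqrt{a}}.$$

Differentiating under the integral sign brings down a factor of $(-u^2)$:
$$\frac{dJ}{da} = \int_{-\infty}^{\infty} 5 u^{2} e^{- a u^{2}} \, du = \frac{5 \sqrt{\pi}}{2 a^{\frac{3}{2}}}.$$

Repeating twice in total — each differentiation brings down another $(-u^2)$ — gives
$$\frac{d^{2}J}{da^{2}} = \int_{-\infty}^{\infty} - 5 u^{4} e^{- a u^{2}} \, du = - \frac{15 \sqrt{\pi}}{4 a^{\frac{5}{2}}},$$
and the integrand here is exactly the target integrand, so $I = - \frac{15 \sqrt{\pi}}{4 a^{\frac{5}{2}}}$.

Setting $a = \frac{5}{6}$:
$$I = - \frac{27 \sqrt{30} \sqrt{\pi}}{25}.$$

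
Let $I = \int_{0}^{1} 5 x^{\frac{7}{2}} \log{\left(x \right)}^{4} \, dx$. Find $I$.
$\frac{1280}{19683}$

Start from the elementary integral
$$J(a) = \int_{0}^{1} 5 x^{a} \, dx = \frac{5}{a + 1}.$$

Differentiating under the integral sign brings down a factor of $\ln x$:
$$\frac{dJ}{da} = \int_{0}^{1} 5 x^{a} \log{\left(x \right)} \, dx = - \frac{5}{\left(a + 1\right)^{2}}.$$

Repeating $4$ times in total — each differentiation brings down another $\ln x$ — gives
$$\frac{d^{4}J}{da^{4}} = \int_{0}^{1} 5 x^{a} \log{\left(x \right)}^{4} \, dx = \frac{120}{\left(a + 1\right)^{5}},$$
and the integrand here is exactly the target integrand, so $I = \frac{120}{\left(a + 1\right)^{5}}$.

Setting $a = \frac{7}{2}$:
$$I = \frac{1280}{19683}.$$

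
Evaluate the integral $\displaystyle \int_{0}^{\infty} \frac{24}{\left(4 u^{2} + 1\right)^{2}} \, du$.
$3 \pi$

Recall the elementary integral
$$J(a) = \int_{0}^{\infty} \frac{3}{2 \left(a^{2} + u^{2}\right)} \, du = \frac{3 \pi}{4 a}.$$

Differentiating under the integral sign with respect to $a$,
$$\frac{dJ}{da} = \int_{0}^{\infty} - \frac{3 a}{\left(a^{2} + u^{2}\right)^{2}} \, du = - \frac{3 \pi}{4 a^{2}},$$
so $\int_{0}^{\infty} \frac{3}{2 \left(a^{2} + u^{2}\right)^{2}} \, du = \frac{3 \pi}{8 a^{3}}$.

Setting $a = \frac{1}{2}$:
$$I = 3 \pi.$$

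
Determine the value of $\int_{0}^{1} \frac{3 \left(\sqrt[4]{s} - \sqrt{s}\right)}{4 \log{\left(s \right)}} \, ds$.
$\log{\left(\frac{5^{\frac{3}{4}} \sqrt[4]{6}}{6} \right)}$

Consider the one-parameter family: let $I(a) = \int_{0}^{1} \frac{3 \left(\sqrt[4]{s} - s^{a}\right)}{4 \log{\left(s \right)}} \, ds$.

Since $\dfrac{\partial}{\partial a}\,s^{a} = s^{a} \ln s$, the $\ln s$ in the denominator cancels and
$$\frac{dI}{da} = \int_{0}^{1} - \frac{3}{4} s^{a} \, ds = - \frac{3}{4} \left[\frac{s^{a+1}}{a+1}\right]_0^1 = - \frac{3}{4 a + 4}.$$

Integrating with respect to $a$ gives $I(a) = - \frac{3 \log{\left(a + 1 \right)}}{4} - \frac{3 \log{\left(2 \right)}}{2} + \frac{3 \log{\left(5 \right)}}{4} + C$.

At $a = \frac{1}{4}$ the integrand is identically $0$, so $I(\frac{1}{4}) = 0$. The closed form gives $0$, hence $C = 0$.

Setting $a = \frac{1}{2}$:
$$I = \log{\left(\frac{5^{\frac{3}{4}} \sqrt[4]{6}}{6} \right)}.$$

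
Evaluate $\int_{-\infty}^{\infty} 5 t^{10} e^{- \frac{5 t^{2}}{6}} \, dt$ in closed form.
$\frac{45927 \sqrt{30} \sqrt{\pi}}{625}$

Begin with the known integral
$$J(a) = \int_{-\infty}^{\infty} 5 e^{- a t^{2}} \, dt = \frac{5 \sqrt{\pi}}{\sqrt{a}}.$$

Differentiating under the integral sign brings down a factor of $(-t^2)$:
$$\frac{dJ}{da} = \int_{-\infty}^{\infty} - 5 t^{2} e^{- a t^{2}} \, dt = - \frac{5 \sqrt{\pi}}{2 a^{\frac{3}{2}}}.$$

Repeating $5$ times in total — each differentiation brings down another $(-t^2)$ — gives
$$\frac{d^{5}J}{da^{5}} = \int_{-\infty}^{\infty} - 5 t^{10} e^{- a t^{2}} \, dt = - \frac{4725 \sqrt{\pi}}{32 a^{\frac{11}{2}}},$$
and the integrand here is $(-1)^{5}$ times the target integrand, so $I = (-1)^{5}\,\frac{d^{5}J}{da^{5}} = \frac{4725 \sqrt{\pi}}{32 a^{\frac{11}{2}}}$.

Setting $a = \frac{5}{6}$:
$$I = \frac{45927 \sqrt{30} \sqrt{\pi}}{625}.$$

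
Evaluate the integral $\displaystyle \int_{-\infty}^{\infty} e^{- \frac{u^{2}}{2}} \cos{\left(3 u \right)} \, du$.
$\frac{\sqrt{2} \sqrt{\pi}}{e^{\frac{9}{2}}}$

Let $b$ denote the cosine frequency and define $I(b) = \int_{-\infty}^{\infty} e^{- \frac{u^{2}}{2}} \cos{\left(b u \right)} \, du$.

Differentiating under the integral sign,
$$I'(b) = \int_{-\infty}^{\infty} - u e^{- \frac{u^{2}}{2}} \sin{\left(b u \right)} \, du.$$

Integrate $\int_{-\infty}^{\infty} u \sin(b u)\, e^{- \frac{u^{2}}{2}}\, du$ by parts with $w = \sin(b u)$ and $dv = u\, e^{- \frac{u^{2}}{2}}\, du$, giving $v = - e^{- \frac{u^{2}}{2}}$. The boundary term vanishes and
$$\int_{-\infty}^{\infty} u \sin(b u)\, e^{- \frac{u^{2}}{2}}\, du = b \int_{-\infty}^{\infty} \cos(b u)\, e^{- \frac{u^{2}}{2}}\, du,$$
so $I'(b) = - b\, I(b)$.

This is a separable first-order ODE; solving with the initial condition $I(0) = \int_{-\infty}^{\infty} e^{- \frac{u^{2}}{2}}\,du = \sqrt{2} \sqrt{\pi}$ gives
$$I(b) = \sqrt{2} \sqrt{\pi} e^{- \frac{b^{2}}{2}}.$$

Setting $b = 3$:
$$I = \frac{\sqrt{2} \sqrt{\pi}}{e^{\frac{9}{2}}}.$$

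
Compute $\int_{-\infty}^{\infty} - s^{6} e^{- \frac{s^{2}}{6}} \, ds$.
$- 405 \sqrt{6} \sqrt{\pi}$

Start from the elementary integral
$$J(a) = \int_{-\infty}^{\infty} - e^{- a s^{2}} \, ds = - \frac{\sqrt{\pi}}{\sqrt{a}}.$$

Differentiating under the integral sign brings down a factor of $(-s^2)$:
$$\frac{dJ}{da} = \int_{-\infty}^{\infty} s^{2} e^{- a s^{2}} \, ds = \frac{\sqrt{\pi}}{2 a^{\frac{3}{2}}}.$$

Repeating $3$ times in total — each differentiation brings down another $(-s^2)$ — gives
$$\frac{d^{3}J}{da^{3}} = \int_{-\infty}^{\infty} s^{6} e^{- a s^{2}} \, ds = \frac{15 \sqrt{\pi}}{8 a^{\frac{7}{2}}},$$
and the integrand here is $(-1)^{3}$ times the target integrand, so $I = (-1)^{3}\,\frac{d^{3}J}{da^{3}} = - \frac{15 \sqrt{\pi}}{8 a^{\frac{7}{2}}}$.

Setting $a = \frac{1}{6}$:
$$I = - 405 \sqrt{6} \sqrt{\pi}.$$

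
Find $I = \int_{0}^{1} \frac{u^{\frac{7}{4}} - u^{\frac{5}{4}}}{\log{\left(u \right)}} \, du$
$\log{\left(\frac{11}{9} \right)}$

Introduce a parameter $a$ in the exponent: let $I(a) = \int_{0}^{1} \frac{- u^{\frac{5}{4}} + u^{a}}{\log{\left(u \right)}} \, du$.

Since $\dfrac{\partial}{\partial a}\,u^{a} = u^{a} \ln u$, the $\ln u$ in the denominator cancels and
$$\frac{dI}{da} = \int_{0}^{1} u^{a} \, du = \left[\frac{u^{a+1}}{a+1}\right]_0^1 = \frac{1}{a + 1}.$$

Integrating with respect to $a$ gives $I(a) = \log{\left(\frac{4 a}{9} + \frac{4}{9} \right)} + C$.

At $a = \frac{5}{4}$ the integrand is identically $0$, so $I(\frac{5}{4}) = 0$. The closed form gives $0$, hence $C = 0$.

Setting $a = \frac{7}{4}$:
$$I = \log{\left(\frac{11}{9} \right)}.$$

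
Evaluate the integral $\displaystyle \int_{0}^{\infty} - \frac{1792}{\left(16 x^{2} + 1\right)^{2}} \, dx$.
$- 112 \pi$

Start from the standard arctangent integral
$$J(a) = \int_{0}^{\infty} - \frac{7}{a^{2} + x^{2}} \, dx = - \frac{7 \pi}{2 a}.$$

Differentiating under the integral sign with respect to $a$,
$$\frac{dJ}{da} = \int_{0}^{\infty} \frac{14 a}{\left(a^{2} + x^{2}\right)^{2}} \, dx = \frac{7 \pi}{2 a^{2}},$$
so $\int_{0}^{\infty} - \frac{7}{\left(a^{2} + x^{2}\right)^{2}} \, dx = - \frac{7 \pi}{4 a^{3}}$.

Setting $a = \frac{1}{4}$:
$$I = - 112 \pi.$$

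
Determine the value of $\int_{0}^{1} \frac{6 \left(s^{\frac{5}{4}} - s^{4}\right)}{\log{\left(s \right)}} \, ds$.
$\log{\left(\frac{531441}{64000000} \right)}$

Consider the one-parameter family: let $I(a) = \int_{0}^{1} \frac{6 \left(- s^{4} + s^{a}\right)}{\log{\left(s \right)}} \, ds$.

Since $\dfrac{\partial}{\partial a}\,s^{a} = s^{a} \ln s$, the $\ln s$ in the denominator cancels and
$$\frac{dI}{da} = \int_{0}^{1} 6 s^{a} \, ds = 6 \left[\frac{s^{a+1}}{a+1}\right]_0^1 = \frac{6}{a + 1}.$$

Integrating with respect to $a$ gives $I(a) = \log{\left(\frac{\left(a + 1\right)^{6}}{15625} \right)} + C$.

At $a = 4$ the integrand is identically $0$, so $I(4) = 0$. The closed form gives $0$, hence $C = 0$.

Setting $a = \frac{5}{4}$:
$$I = \log{\left(\frac{531441}{64000000} \right)}.$$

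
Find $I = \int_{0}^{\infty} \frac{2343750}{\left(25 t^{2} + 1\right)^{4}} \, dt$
$\frac{1171875 \pi}{16}$

Start from the standard arctangent integral
$$J(a) = \int_{0}^{\infty} \frac{6}{a^{2} + t^{2}} \, dt = \frac{3 \pi}{a}.$$

Differentiating under the integral sign with respect to $a$,
$$\frac{dJ}{da} = \int_{0}^{\infty} - \frac{12 a}{\left(a^{2} + t^{2}\right)^{2}} \, dt = - \frac{3 \pi}{a^{2}},$$
so $\int_{0}^{\infty} \frac{6}{\left(a^{2} + t^{2}\right)^{2}} \, dt = \frac{3 \pi}{2 a^{3}}$.

Repeating — each differentiation of $1/(t^2+a^2)^j$ produces $-2ja/(t^2+a^2)^{j+1}$ — and dividing through by $-2ja$ at each step yields, after $3$ differentiations in total,
$$\int_{0}^{\infty} \frac{6}{\left(a^{2} + t^{2}\right)^{4}} \, dt = \frac{15 \pi}{16 a^{7}}.$$

Setting $a = \frac{1}{5}$:
$$I = \frac{1171875 \pi}{16}.$$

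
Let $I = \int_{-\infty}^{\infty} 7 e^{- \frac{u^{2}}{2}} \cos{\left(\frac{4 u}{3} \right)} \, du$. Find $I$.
$\frac{7 \sqrt{2} \sqrt{\pi}}{e^{\frac{8}{9}}}$

Define $I(b) = \int_{-\infty}^{\infty} 7 e^{- \frac{u^{2}}{2}} \cos{\left(b u \right)} \, du$.

Differentiating under the integral sign,
$$I'(b) = \int_{-\infty}^{\infty} - 7 u e^{- \frac{u^{2}}{2}} \sin{\left(b u \right)} \, du.$$

Integrate $\int_{-\infty}^{\infty} u \sin(b u)\, e^{- \frac{u^{2}}{2}}\, du$ by parts with $w = \sin(b u)$ and $dv = u\, e^{- \frac{u^{2}}{2}}\, du$, giving $v = - e^{- \frac{u^{2}}{2}}$. The boundary term vanishes and
$$\int_{-\infty}^{\infty} u \sin(b u)\, e^{- \frac{u^{2}}{2}}\, du = b \int_{-\infty}^{\infty} \cos(b u)\, e^{- \frac{u^{2}}{2}}\, du,$$
so $I'(b) = - b\, I(b)$.

This is a separable first-order ODE; solving with the initial condition $I(0) = \int_{-\infty}^{\infty} 7 e^{- \frac{u^{2}}{2}}\,du = 7 \sqrt{2} \sqrt{\pi}$ gives
$$I(b) = 7 \sqrt{2} \sqrt{\pi} e^{- \frac{b^{2}}{2}}.$$

Setting $b = \frac{4}{3}$:
$$I = \frac{7 \sqrt{2} \sqrt{\pi}}{e^{\frac{8}{9}}}.$$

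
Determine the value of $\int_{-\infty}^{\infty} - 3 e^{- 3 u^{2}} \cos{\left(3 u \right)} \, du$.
$- \frac{\sqrt{3} \sqrt{\pi}}{e^{\frac{3}{4}}}$

Treat the cosine frequency as a parameter and define $I(b) = \int_{-\infty}^{\infty} - 3 e^{- 3 u^{2}} \cos{\left(b u \right)} \, du$.

Differentiating under the integral sign,
$$I'(b) = \int_{-\infty}^{\infty} 3 u e^{- 3 u^{2}} \sin{\left(b u \right)} \, du.$$

Integrate $\int_{-\infty}^{\infty} u \sin(b u)\, e^{- 3 u^{2}}\, du$ by parts with $w = \sin(b u)$ and $dv = u\, e^{- 3 u^{2}}\, du$, giving $v = - \frac{e^{- 3 u^{2}}}{6}$. The boundary term vanishes and
$$\int_{-\infty}^{\infty} u \sin(b u)\, e^{- 3 u^{2}}\, du = \frac{b}{6} \int_{-\infty}^{\infty} \cos(b u)\, e^{- 3 u^{2}}\, du,$$
so $I'(b) = - \frac{b}{6}\, I(b)$.

This is a separable first-order ODE; solving with the initial condition $I(0) = \int_{-\infty}^{\infty} - 3 e^{- 3 u^{2}}\,du = - \sqrt{3} \sqrt{\pi}$ gives
$$I(b) = - \sqrt{3} \sqrt{\pi} e^{- \frac{b^{2}}{12}}.$$

Setting $b = 3$:
$$I = - \frac{\sqrt{3} \sqrt{\pi}}{e^{\frac{3}{4}}}.$$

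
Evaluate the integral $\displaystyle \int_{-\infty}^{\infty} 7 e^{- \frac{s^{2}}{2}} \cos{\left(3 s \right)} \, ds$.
$\frac{7 \sqrt{2} \sqrt{\pi}}{e^{\frac{9}{2}}}$

Let $b$ denote the cosine frequency and define $I(b) = \int_{-\infty}^{\infty} 7 e^{- \frac{s^{2}}{2}} \cos{\left(b s \right)} \, ds$.

Differentiating under the integral sign,
$$I'(b) = \int_{-\infty}^{\infty} - 7 s e^{- \frac{s^{2}}{2}} \sin{\left(b s \right)} \, ds.$$

Integrate $\int_{-\infty}^{\infty} s \sin(b s)\, e^{- \frac{s^{2}}{2}}\, ds$ by parts with $u = \sin(b s)$ and $dv = s\, e^{- \frac{s^{2}}{2}}\, ds$, giving $v = - e^{- \frac{s^{2}}{2}}$. The boundary term vanishes and
$$\int_{-\infty}^{\infty} s \sin(b s)\, e^{- \frac{s^{2}}{2}}\, ds = b \int_{-\infty}^{\infty} \cos(b s)\, e^{- \frac{s^{2}}{2}}\, ds,$$
so $I'(b) = - b\, I(b)$.

This is a separable first-order ODE; solving with the initial condition $I(0) = \int_{-\infty}^{\infty} 7 e^{- \frac{s^{2}}{2}}\,ds = 7 \sqrt{2} \sqrt{\pi}$ gives
$$I(b) = 7 \sqrt{2} \sqrt{\pi} e^{- \frac{b^{2}}{2}}.$$

Setting $b = 3$:
$$I = \frac{7 \sqrt{2} \sqrt{\pi}}{e^{\frac{9}{2}}}.$$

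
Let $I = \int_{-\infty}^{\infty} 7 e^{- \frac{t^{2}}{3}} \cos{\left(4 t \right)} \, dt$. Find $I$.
$\frac{7 \sqrt{3} \sqrt{\pi}}{e^{12}}$

Treat the cosine frequency as a parameter and define $I(b) = \int_{-\infty}^{\infty} 7 e^{- \frac{t^{2}}{3}} \cos{\left(b t \right)} \, dt$.

Differentiating under the integral sign,
$$I'(b) = \int_{-\infty}^{\infty} - 7 t e^{- \frac{t^{2}}{3}} \sin{\left(b t \right)} \, dt.$$

Integrate $\int_{-\infty}^{\infty} t \sin(b t)\, e^{- \frac{t^{2}}{3}}\, dt$ by parts with $u = \sin(b t)$ and $dv = t\, e^{- \frac{t^{2}}{3}}\, dt$, giving $v = - \frac{3 e^{- \frac{t^{2}}{3}}}{2}$. The boundary term vanishes and
$$\int_{-\infty}^{\infty} t \sin(b t)\, e^{- \frac{t^{2}}{3}}\, dt = \frac{3 b}{2} \int_{-\infty}^{\infty} \cos(b t)\, e^{- \frac{t^{2}}{3}}\, dt,$$
so $I'(b) = - \frac{3 b}{2}\, I(b)$.

This is a separable first-order ODE; solving with the initial condition $I(0) = \int_{-\infty}^{\infty} 7 e^{- \frac{t^{2}}{3}}\,dt = 7 \sqrt{3} \sqrt{\pi}$ gives
$$I(b) = 7 \sqrt{3} \sqrt{\pi} e^{- \frac{3 b^{2}}{4}}.$$

Setting $b = 4$:
$$I = \frac{7 \sqrt{3} \sqrt{\pi}}{e^{12}}.$$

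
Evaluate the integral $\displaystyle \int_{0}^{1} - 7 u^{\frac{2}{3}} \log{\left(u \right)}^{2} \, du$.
$- \frac{378}{125}$

Start from the elementary integral
$$J(a) = \int_{0}^{1} - 7 u^{a} \, du = - \frac{7}{a + 1}.$$

Differentiating under the integral sign brings down a factor of $\ln u$:
$$\frac{dJ}{da} = \int_{0}^{1} - 7 u^{a} \log{\left(u \right)} \, du = \frac{7}{\left(a + 1\right)^{2}}.$$

Repeating twice in total — each differentiation brings down another $\ln u$ — gives
$$\frac{d^{2}J}{da^{2}} = \int_{0}^{1} - 7 u^{a} \log{\left(u \right)}^{2} \, du = - \frac{14}{\left(a + 1\right)^{3}},$$
and the integrand here is exactly the target integrand, so $I = - \frac{14}{\left(a + 1\right)^{3}}$.

Setting $a = \frac{2}{3}$:
$$I = - \frac{378}{125}.$$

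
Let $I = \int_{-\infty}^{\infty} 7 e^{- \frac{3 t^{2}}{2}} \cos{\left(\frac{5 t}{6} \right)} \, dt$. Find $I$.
$\frac{7 \sqrt{6} \sqrt{\pi}}{3 e^{\frac{25}{216}}}$

Let $b$ denote the cosine frequency and define $I(b) = \int_{-\infty}^{\infty} 7 e^{- \frac{3 t^{2}}{2}} \cos{\left(b t \right)} \, dt$.

Differentiating under the integral sign,
$$I'(b) = \int_{-\infty}^{\infty} - 7 t e^{- \frac{3 t^{2}}{2}} \sin{\left(b t \right)} \, dt.$$

Integrate $\int_{-\infty}^{\infty} t \sin(b t)\, e^{- \frac{3 t^{2}}{2}}\, dt$ by parts with $u = \sin(b t)$ and $dv = t\, e^{- \frac{3 t^{2}}{2}}\, dt$, giving $v = - \frac{e^{- \frac{3 t^{2}}{2}}}{3}$. The boundary term vanishes and
$$\int_{-\infty}^{\infty} t \sin(b t)\, e^{- \frac{3 t^{2}}{2}}\, dt = \frac{b}{3} \int_{-\infty}^{\infty} \cos(b t)\, e^{- \frac{3 t^{2}}{2}}\, dt,$$
so $I'(b) = - \frac{b}{3}\, I(b)$.

This is a separable first-order ODE; solving with the initial condition $I(0) = \int_{-\infty}^{\infty} 7 e^{- \frac{3 t^{2}}{2}}\,dt = \frac{7 \sqrt{6} \sqrt{\pi}}{3}$ gives
$$I(b) = \frac{7 \sqrt{6} \sqrt{\pi} e^{- \frac{b^{2}}{6}}}{3}.$$

Setting $b = \frac{5}{6}$:
$$I = \frac{7 \sqrt{6} \sqrt{\pi}}{3 e^{\frac{25}{216}}}.$$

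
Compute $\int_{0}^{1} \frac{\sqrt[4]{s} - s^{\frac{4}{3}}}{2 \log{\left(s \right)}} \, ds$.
$\log{\left(\frac{\sqrt{105}}{14} \right)}$

Replace the exponent $\frac{4}{3}$ by a parameter $a$: let $I(a) = \int_{0}^{1} \frac{\sqrt[4]{s} - s^{a}}{2 \log{\left(s \right)}} \, ds$.

Since $\dfrac{\partial}{\partial a}\,s^{a} = s^{a} \ln s$, the $\ln s$ in the denominator cancels and
$$\frac{dI}{da} = \int_{0}^{1} - \frac{1}{2} s^{a} \, ds = - \frac{1}{2} \left[\frac{s^{a+1}}{a+1}\right]_0^1 = - \frac{1}{2 a + 2}.$$

Integrating with respect to $a$ gives $I(a) = - \frac{\log{\left(a + 1 \right)}}{2} - \log{\left(2 \right)} + \frac{\log{\left(5 \right)}}{2} + C$.

At $a = \frac{1}{4}$ the integrand is identically $0$, so $I(\frac{1}{4}) = 0$. The closed form gives $0$, hence $C = 0$.

Setting $a = \frac{4}{3}$:
$$I = \log{\left(\frac{\sqrt{105}}{14} \right)}.$$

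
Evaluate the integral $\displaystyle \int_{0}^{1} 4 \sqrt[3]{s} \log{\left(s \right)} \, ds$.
$- \frac{9}{4}$

Begin with the known integral
$$J(a) = \int_{0}^{1} 4 s^{a} \, ds = \frac{4}{a + 1}.$$

Differentiating under the integral sign brings down a factor of $\ln s$:
$$\frac{dJ}{da} = \int_{0}^{1} 4 s^{a} \log{\left(s \right)} \, ds = - \frac{4}{\left(a + 1\right)^{2}}.$$

The integral on the left is $I$, so $I = - \frac{4}{\left(a + 1\right)^{2}}$.

Setting $a = \frac{1}{3}$:
$$I = - \frac{9}{4}.$$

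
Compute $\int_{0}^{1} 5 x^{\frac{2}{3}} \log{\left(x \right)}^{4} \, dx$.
$\frac{5832}{625}$

Start from the elementary integral
$$J(a) = \int_{0}^{1} 5 x^{a} \, dx = \frac{5}{a + 1}.$$

Differentiating under the integral sign brings down a factor of $\ln x$:
$$\frac{dJ}{da} = \int_{0}^{1} 5 x^{a} \log{\left(x \right)} \, dx = - \frac{5}{\left(a + 1\right)^{2}}.$$

Repeating $4$ times in total — each differentiation brings down another $\ln x$ — gives
$$\frac{d^{4}J}{da^{4}} = \int_{0}^{1} 5 x^{a} \log{\left(x \right)}^{4} \, dx = \frac{120}{\left(a + 1\right)^{5}},$$
and the integrand here is exactly the target integrand, so $I = \frac{120}{\left(a + 1\right)^{5}}$.

Setting $a = \frac{2}{3}$:
$$I = \frac{5832}{625}.$$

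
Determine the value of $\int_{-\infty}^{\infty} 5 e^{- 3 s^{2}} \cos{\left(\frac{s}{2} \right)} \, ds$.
$\frac{5 \sqrt{3} \sqrt{\pi}}{3 e^{\frac{1}{48}}}$

Let $b$ denote the cosine frequency and define $I(b) = \int_{-\infty}^{\infty} 5 e^{- 3 s^{2}} \cos{\left(b s \right)} \, ds$.

Differentiating under the integral sign,
$$I'(b) = \int_{-\infty}^{\infty} - 5 s e^{- 3 s^{2}} \sin{\left(b s \right)} \, ds.$$

Integrate $\int_{-\infty}^{\infty} s \sin(b s)\, e^{- 3 s^{2}}\, ds$ by parts with $u = \sin(b s)$ and $dv = s\, e^{- 3 s^{2}}\, ds$, giving $v = - \frac{e^{- 3 s^{2}}}{6}$. The boundary term vanishes and
$$\int_{-\infty}^{\infty} s \sin(b s)\, e^{- 3 s^{2}}\, ds = \frac{b}{6} \int_{-\infty}^{\infty} \cos(b s)\, e^{- 3 s^{2}}\, ds,$$
so $I'(b) = - \frac{b}{6}\, I(b)$.

This is a separable first-order ODE; solving with the initial condition $I(0) = \int_{-\infty}^{\infty} 5 e^{- 3 s^{2}}\,ds = \frac{5 \sqrt{3} \sqrt{\pi}}{3}$ gives
$$I(b) = \frac{5 \sqrt{3} \sqrt{\pi} e^{- \frac{b^{2}}{12}}}{3}.$$

Setting $b = \frac{1}{2}$:
$$I = \frac{5 \sqrt{3} \sqrt{\pi}}{3 e^{\frac{1}{48}}}.$$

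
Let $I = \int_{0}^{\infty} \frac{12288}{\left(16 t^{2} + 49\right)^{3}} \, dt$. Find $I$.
$\frac{576 \pi}{16807}$

Start from the standard arctangent integral
$$J(a) = \int_{0}^{\infty} \frac{3}{a^{2} + t^{2}} \, dt = \frac{3 \pi}{2 a}.$$

Differentiating under the integral sign with respect to $a$,
$$\frac{dJ}{da} = \int_{0}^{\infty} - \frac{6 a}{\left(a^{2} + t^{2}\right)^{2}} \, dt = - \frac{3 \pi}{2 a^{2}},$$
so $\int_{0}^{\infty} \frac{3}{\left(a^{2} + t^{2}\right)^{2}} \, dt = \frac{3 \pi}{4 a^{3}}$.

Repeating — each differentiation of $1/(t^2+a^2)^j$ produces $-2ja/(t^2+a^2)^{j+1}$ — and dividing through by $-2ja$ at each step yields, after $2$ differentiations in total,
$$\int_{0}^{\infty} \frac{3}{\left(a^{2} + t^{2}\right)^{3}} \, dt = \frac{9 \pi}{16 a^{5}}.$$

Setting $a = \frac{7}{4}$:
$$I = \frac{576 \pi}{16807}.$$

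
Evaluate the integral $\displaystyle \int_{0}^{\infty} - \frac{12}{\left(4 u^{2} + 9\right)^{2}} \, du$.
$- \frac{\pi}{18}$

Begin with the known result
$$J(a) = \int_{0}^{\infty} - \frac{3}{4 \left(a^{2} + u^{2}\right)} \, du = - \frac{3 \pi}{8 a}.$$

Differentiating under the integral sign with respect to $a$,
$$\frac{dJ}{da} = \int_{0}^{\infty} \frac{3 a}{2 \left(a^{2} + u^{2}\right)^{2}} \, du = \frac{3 \pi}{8 a^{2}},$$
so $\int_{0}^{\infty} - \frac{3}{4 \left(a^{2} + u^{2}\right)^{2}} \, du = - \frac{3 \pi}{16 a^{3}}$.

Setting $a = \frac{3}{2}$:
$$I = - \frac{\pi}{18}.$$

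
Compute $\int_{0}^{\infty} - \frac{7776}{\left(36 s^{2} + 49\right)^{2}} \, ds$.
$- \frac{324 \pi}{343}$

Recall the elementary integral
$$J(a) = \int_{0}^{\infty} - \frac{6}{a^{2} + s^{2}} \, ds = - \frac{3 \pi}{a}.$$

Differentiating under the integral sign with respect to $a$,
$$\frac{dJ}{da} = \int_{0}^{\infty} \frac{12 a}{\left(a^{2} + s^{2}\right)^{2}} \, ds = \frac{3 \pi}{a^{2}},$$
so $\int_{0}^{\infty} - \frac{6}{\left(a^{2} + s^{2}\right)^{2}} \, ds = - \frac{3 \pi}{2 a^{3}}$.

Setting $a = \frac{7}{6}$:
$$I = - \frac{324 \pi}{343}.$$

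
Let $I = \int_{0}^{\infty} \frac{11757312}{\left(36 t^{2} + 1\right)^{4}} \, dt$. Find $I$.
$306180 \pi$

Start from the standard arctangent integral
$$J(a) = \int_{0}^{\infty} \frac{7}{a^{2} + t^{2}} \, dt = \frac{7 \pi}{2 a}.$$

Differentiating under the integral sign with respect to $a$,
$$\frac{dJ}{da} = \int_{0}^{\infty} - \frac{14 a}{\left(a^{2} + t^{2}\right)^{2}} \, dt = - \frac{7 \pi}{2 a^{2}},$$
so $\int_{0}^{\infty} \frac{7}{\left(a^{2} + t^{2}\right)^{2}} \, dt = \frac{7 \pi}{4 a^{3}}$.

Repeating — each differentiation of $1/(t^2+a^2)^j$ produces $-2ja/(t^2+a^2)^{j+1}$ — and dividing through by $-2ja$ at each step yields, after $3$ differentiations in total,
$$\int_{0}^{\infty} \frac{7}{\left(a^{2} + t^{2}\right)^{4}} \, dt = \frac{35 \pi}{32 a^{7}}.$$

Setting $a = \frac{1}{6}$:
$$I = 306180 \pi.$$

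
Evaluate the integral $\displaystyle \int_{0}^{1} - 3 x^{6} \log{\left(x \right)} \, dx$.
$\frac{3}{49}$

Start from the elementary integral
$$J(a) = \int_{0}^{1} - 3 x^{a} \, dx = - \frac{3}{a + 1}.$$

Differentiating under the integral sign brings down a factor of $\ln x$:
$$\frac{dJ}{da} = \int_{0}^{1} - 3 x^{a} \log{\left(x \right)} \, dx = \frac{3}{\left(a + 1\right)^{2}}.$$

The integral on the left is $I$, so $I = \frac{3}{\left(a + 1\right)^{2}}$.

Setting $a = 6$:
$$I = \frac{3}{49}.$$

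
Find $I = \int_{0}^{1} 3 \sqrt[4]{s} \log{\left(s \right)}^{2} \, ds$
$\frac{384}{125}$

Begin with the known integral
$$J(a) = \int_{0}^{1} 3 s^{a} \, ds = \frac{3}{a + 1}.$$

Differentiating under the integral sign brings down a factor of $\ln s$:
$$\frac{dJ}{da} = \int_{0}^{1} 3 s^{a} \log{\left(s \right)} \, ds = - \frac{3}{\left(a + 1\right)^{2}}.$$

Repeating twice in total — each differentiation brings down another $\ln s$ — gives
$$\frac{d^{2}J}{da^{2}} = \int_{0}^{1} 3 s^{a} \log{\left(s \right)}^{2} \, ds = \frac{6}{\left(a + 1\right)^{3}},$$
and the integrand here is exactly the target integrand, so $I = \frac{6}{\left(a + 1\right)^{3}}$.

Setting $a = \frac{1}{4}$:
$$I = \frac{384}{125}.$$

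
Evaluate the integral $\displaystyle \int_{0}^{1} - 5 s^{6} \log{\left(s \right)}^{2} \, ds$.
$- \frac{10}{343}$

Begin with the known integral
$$J(a) = \int_{0}^{1} - 5 s^{a} \, ds = - \frac{5}{a + 1}.$$

Differentiating under the integral sign brings down a factor of $\ln s$:
$$\frac{dJ}{da} = \int_{0}^{1} - 5 s^{a} \log{\left(s \right)} \, ds = \frac{5}{\left(a + 1\right)^{2}}.$$

Repeating twice in total — each differentiation brings down another $\ln s$ — gives
$$\frac{d^{2}J}{da^{2}} = \int_{0}^{1} - 5 s^{a} \log{\left(s \right)}^{2} \, ds = - \frac{10}{\left(a + 1\right)^{3}},$$
and the integrand here is exactly the target integrand, so $I = - \frac{10}{\left(a + 1\right)^{3}}$.

Setting $a = 6$:
$$I = - \frac{10}{343}.$$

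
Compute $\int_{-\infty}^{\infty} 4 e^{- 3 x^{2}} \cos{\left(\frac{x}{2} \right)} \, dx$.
$\frac{4 \sqrt{3} \sqrt{\pi}}{3 e^{\frac{1}{48}}}$

Treat the cosine frequency as a parameter and define $I(b) = \int_{-\infty}^{\infty} 4 e^{- 3 x^{2}} \cos{\left(b x \right)} \, dx$.

Differentiating under the integral sign,
$$I'(b) = \int_{-\infty}^{\infty} - 4 x e^{- 3 x^{2}} \sin{\left(b x \right)} \, dx.$$

Integrate $\int_{-\infty}^{\infty} x \sin(b x)\, e^{- 3 x^{2}}\, dx$ by parts with $u = \sin(b x)$ and $dv = x\, e^{- 3 x^{2}}\, dx$, giving $v = - \frac{e^{- 3 x^{2}}}{6}$. The boundary term vanishes and
$$\int_{-\infty}^{\infty} x \sin(b x)\, e^{- 3 x^{2}}\, dx = \frac{b}{6} \int_{-\infty}^{\infty} \cos(b x)\, e^{- 3 x^{2}}\, dx,$$
so $I'(b) = - \frac{b}{6}\, I(b)$.

This is a separable first-order ODE; solving with the initial condition $I(0) = \int_{-\infty}^{\infty} 4 e^{- 3 x^{2}}\,dx = \frac{4 \sqrt{3} \sqrt{\pi}}{3}$ gives
$$I(b) = \frac{4 \sqrt{3} \sqrt{\pi} e^{- \frac{b^{2}}{12}}}{3}.$$

Setting $b = \frac{1}{2}$:
$$I = \frac{4 \sqrt{3} \sqrt{\pi}}{3 e^{\frac{1}{48}}}.$$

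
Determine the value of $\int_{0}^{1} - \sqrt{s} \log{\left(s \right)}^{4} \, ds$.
$- \frac{256}{81}$

Begin with the known integral
$$J(a) = \int_{0}^{1} - s^{a} \, ds = - \frac{1}{a + 1}.$$

Differentiating under the integral sign brings down a factor of $\ln s$:
$$\frac{dJ}{da} = \int_{0}^{1} - s^{a} \log{\left(s \right)} \, ds = \frac{1}{\left(a + 1\right)^{2}}.$$

Repeating $4$ times in total — each differentiation brings down another $\ln s$ — gives
$$\frac{d^{4}J}{da^{4}} = \int_{0}^{1} - s^{a} \log{\left(s \right)}^{4} \, ds = - \frac{24}{\left(a + 1\right)^{5}},$$
and the integrand here is exactly the target integrand, so $I = - \frac{24}{\left(a + 1\right)^{5}}$.

Setting $a = \frac{1}{2}$:
$$I = - \frac{256}{81}.$$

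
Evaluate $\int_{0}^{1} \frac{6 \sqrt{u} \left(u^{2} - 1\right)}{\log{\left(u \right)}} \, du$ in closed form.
$\log{\left(\frac{117649}{729} \right)}$

Consider the one-parameter family: let $I(a) = \int_{0}^{1} \frac{6 \left(- \sqrt{u} + u^{a}\right)}{\log{\left(u \right)}} \, du$.

Since $\dfrac{\partial}{\partial a}\,u^{a} = u^{a} \ln u$, the $\ln u$ in the denominator cancels and
$$\frac{dI}{da} = \int_{0}^{1} 6 u^{a} \, du = 6 \left[\frac{u^{a+1}}{a+1}\right]_0^1 = \frac{6}{a + 1}.$$

Integrating with respect to $a$ gives $I(a) = \log{\left(\frac{64 \left(a + 1\right)^{6}}{729} \right)} + C$.

At $a = \frac{1}{2}$ the integrand is identically $0$, so $I(\frac{1}{2}) = 0$. The closed form gives $0$, hence $C = 0$.

Setting $a = \frac{5}{2}$:
$$I = \log{\left(\frac{117649}{729} \right)}.$$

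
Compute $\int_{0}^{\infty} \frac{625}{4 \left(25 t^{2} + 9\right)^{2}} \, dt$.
$\frac{125 \pi}{432}$

Start from the standard arctangent integral
$$J(a) = \int_{0}^{\infty} \frac{1}{4 \left(a^{2} + t^{2}\right)} \, dt = \frac{\pi}{8 a}.$$

Differentiating under the integral sign with respect to $a$,
$$\frac{dJ}{da} = \int_{0}^{\infty} - \frac{a}{2 \left(a^{2} + t^{2}\right)^{2}} \, dt = - \frac{\pi}{8 a^{2}},$$
so $\int_{0}^{\infty} \frac{1}{4 \left(a^{2} + t^{2}\right)^{2}} \, dt = \frac{\pi}{16 a^{3}}$.

Setting $a = \frac{3}{5}$:
$$I = \frac{125 \pi}{432}.$$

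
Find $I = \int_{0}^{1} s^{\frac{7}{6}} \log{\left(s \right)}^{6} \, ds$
$\frac{201553920}{62748517}$

Consider the simpler parametrised integral
$$J(a) = \int_{0}^{1} s^{a} \, ds = \frac{1}{a + 1}.$$

Differentiating under the integral sign brings down a factor of $\ln s$:
$$\frac{dJ}{da} = \int_{0}^{1} s^{a} \log{\left(s \right)} \, ds = - \frac{1}{\left(a + 1\right)^{2}}.$$

Repeating $6$ times in total — each differentiation brings down another $\ln s$ — gives
$$\frac{d^{6}J}{da^{6}} = \int_{0}^{1} s^{a} \log{\left(s \right)}^{6} \, ds = \frac{720}{\left(a + 1\right)^{7}},$$
and the integrand here is exactly the target integrand, so $I = \frac{720}{\left(a + 1\right)^{7}}$.

Setting $a = \frac{7}{6}$:
$$I = \frac{201553920}{62748517}.$$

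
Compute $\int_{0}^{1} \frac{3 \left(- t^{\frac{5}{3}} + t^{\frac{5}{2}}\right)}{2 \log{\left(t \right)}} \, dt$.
$- 6 \log{\left(2 \right)} + \frac{3 \log{\left(21 \right)}}{2}$

Replace the exponent $\frac{5}{3}$ by a parameter $a$: let $I(a) = \int_{0}^{1} \frac{3 \left(t^{\frac{5}{2}} - t^{a}\right)}{2 \log{\left(t \right)}} \, dt$.

Since $\dfrac{\partial}{\partial a}\,t^{a} = t^{a} \ln t$, the $\ln t$ in the denominator cancels and
$$\frac{dI}{da} = \int_{0}^{1} - \frac{3}{2} t^{a} \, dt = - \frac{3}{2} \left[\frac{t^{a+1}}{a+1}\right]_0^1 = - \frac{3}{2 a + 2}.$$

Integrating with respect to $a$ gives $I(a) = - \log{\left(\frac{2 \sqrt{14} \left(a + 1\right)^{\frac{3}{2}}}{49} \right)} + C$.

At $a = \frac{5}{2}$ the integrand is identically $0$, so $I(\frac{5}{2}) = 0$. The closed form gives $0$, hence $C = 0$.

Setting $a = \frac{5}{3}$:
$$I = - 6 \log{\left(2 \right)} + \frac{3 \log{\left(21 \right)}}{2}.$$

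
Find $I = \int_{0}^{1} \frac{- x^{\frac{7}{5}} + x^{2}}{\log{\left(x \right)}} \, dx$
$\log{\left(\frac{5}{4} \right)}$

Consider the one-parameter family: let $I(a) = \int_{0}^{1} \frac{- x^{\frac{7}{5}} + x^{a}}{\log{\left(x \right)}} \, dx$.

Since $\dfrac{\partial}{\partial a}\,x^{a} = x^{a} \ln x$, the $\ln x$ in the denominator cancels and
$$\frac{dI}{da} = \int_{0}^{1} x^{a} \, dx = \left[\frac{x^{a+1}}{a+1}\right]_0^1 = \frac{1}{a + 1}.$$

Integrating with respect to $a$ gives $I(a) = \log{\left(\frac{5 a}{12} + \frac{5}{12} \right)} + C$.

At $a = \frac{7}{5}$ the integrand is identically $0$, so $I(\frac{7}{5}) = 0$. The closed form gives $0$, hence $C = 0$.

Setting $a = 2$:
$$I = \log{\left(\frac{5}{4} \right)}.$$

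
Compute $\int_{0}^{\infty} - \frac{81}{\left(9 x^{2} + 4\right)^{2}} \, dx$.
$- \frac{27 \pi}{32}$

Recall the elementary integral
$$J(a) = \int_{0}^{\infty} - \frac{1}{a^{2} + x^{2}} \, dx = - \frac{\pi}{2 a}.$$

Differentiating under the integral sign with respect to $a$,
$$\frac{dJ}{da} = \int_{0}^{\infty} \frac{2 a}{\left(a^{2} + x^{2}\right)^{2}} \, dx = \frac{\pi}{2 a^{2}},$$
so $\int_{0}^{\infty} - \frac{1}{\left(a^{2} + x^{2}\right)^{2}} \, dx = - \frac{\pi}{4 a^{3}}$.

Setting $a = \frac{2}{3}$:
$$I = - \frac{27 \pi}{32}.$$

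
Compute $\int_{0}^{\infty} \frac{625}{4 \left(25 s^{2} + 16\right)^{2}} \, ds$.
$\frac{125 \pi}{1024}$

Begin with the known result
$$J(a) = \int_{0}^{\infty} \frac{1}{4 \left(a^{2} + s^{2}\right)} \, ds = \frac{\pi}{8 a}.$$

Differentiating under the integral sign with respect to $a$,
$$\frac{dJ}{da} = \int_{0}^{\infty} - \frac{a}{2 \left(a^{2} + s^{2}\right)^{2}} \, ds = - \frac{\pi}{8 a^{2}},$$
so $\int_{0}^{\infty} \frac{1}{4 \left(a^{2} + s^{2}\right)^{2}} \, ds = \frac{\pi}{16 a^{3}}$.

Setting $a = \frac{4}{5}$:
$$I = \frac{125 \pi}{1024}.$$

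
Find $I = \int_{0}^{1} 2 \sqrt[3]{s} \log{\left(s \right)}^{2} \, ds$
$\frac{27}{16}$

Consider the simpler parametrised integral
$$J(a) = \int_{0}^{1} 2 s^{a} \, ds = \frac{2}{a + 1}.$$

Differentiating under the integral sign brings down a factor of $\ln s$:
$$\frac{dJ}{da} = \int_{0}^{1} 2 s^{a} \log{\left(s \right)} \, ds = - \frac{2}{\left(a + 1\right)^{2}}.$$

Repeating twice in total — each differentiation brings down another $\ln s$ — gives
$$\frac{d^{2}J}{da^{2}} = \int_{0}^{1} 2 s^{a} \log{\left(s \right)}^{2} \, ds = \frac{4}{\left(a + 1\right)^{3}},$$
and the integrand here is exactly the target integrand, so $I = \frac{4}{\left(a + 1\right)^{3}}$.

Setting $a = \frac{1}{3}$:
$$I = \frac{27}{16}.$$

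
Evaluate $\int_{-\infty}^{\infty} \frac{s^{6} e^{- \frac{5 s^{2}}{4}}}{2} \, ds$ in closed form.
$\frac{24 \sqrt{5} \sqrt{\pi}}{125}$

Consider the simpler parametrised integral
$$J(a) = \int_{-\infty}^{\infty} \frac{e^{- a s^{2}}}{2} \, ds = \frac{\sqrt{\pi}}{2 \sqrt{a}}.$$

Differentiating under the integral sign brings down a factor of $(-s^2)$:
$$\frac{dJ}{da} = \int_{-\infty}^{\infty} - \frac{s^{2} e^{- a s^{2}}}{2} \, ds = - \frac{\sqrt{\pi}}{4 a^{\frac{3}{2}}}.$$

Repeating $3$ times in total — each differentiation brings down another $(-s^2)$ — gives
$$\frac{d^{3}J}{da^{3}} = \int_{-\infty}^{\infty} - \frac{s^{6} e^{- a s^{2}}}{2} \, ds = - \frac{15 \sqrt{\pi}}{16 a^{\frac{7}{2}}},$$
and the integrand here is $(-1)^{3}$ times the target integrand, so $I = (-1)^{3}\,\frac{d^{3}J}{da^{3}} = \frac{15 \sqrt{\pi}}{16 a^{\frac{7}{2}}}$.

Setting $a = \frac{5}{4}$:
$$I = \frac{24 \sqrt{5} \sqrt{\pi}}{125}.$$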